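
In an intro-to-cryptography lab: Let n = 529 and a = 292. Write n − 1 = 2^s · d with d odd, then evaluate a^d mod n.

n − 1 = 528 = 2^4 · 33, so s = 4 and d = 33.
Repeated squaring mod 529: 292^1 ≡ 292, 292^2 ≡ 95, 292^4 ≡ 32, 292^8 ≡ 495, 292^16 ≡ 98, 292^32 ≡ 82.
33 = 32 + 1, so 292^33 ≡ 82·292 ≡ 139 (mod 529).

139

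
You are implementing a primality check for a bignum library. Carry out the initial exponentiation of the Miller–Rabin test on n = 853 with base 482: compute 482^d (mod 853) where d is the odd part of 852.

852

n − 1 = 852 = 2^2 · 213, so s = 2 and d = 213.
482^213 mod 853 = 852.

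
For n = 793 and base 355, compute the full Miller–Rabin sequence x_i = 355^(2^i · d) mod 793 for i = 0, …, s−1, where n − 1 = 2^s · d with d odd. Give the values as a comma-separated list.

194, 365, 1

n − 1 = 792 = 2^3 · 99, so s = 3 and d = 99.
x_0 = 355^99 mod 793 = 194.
x_1 = 194^2 mod 793 = 365.
x_2 = 365^2 mod 793 = 1.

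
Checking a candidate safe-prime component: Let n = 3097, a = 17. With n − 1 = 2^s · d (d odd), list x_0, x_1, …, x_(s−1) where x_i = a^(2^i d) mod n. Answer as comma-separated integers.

n − 1 = 3096 = 2^3 · 387, so s = 3 and d = 387.
x_0 = 17^387 mod 3097 = 2224.
x_1 = 2224^2 mod 3097 = 267.
x_2 = 267^2 mod 3097 = 58.

2224, 267, 58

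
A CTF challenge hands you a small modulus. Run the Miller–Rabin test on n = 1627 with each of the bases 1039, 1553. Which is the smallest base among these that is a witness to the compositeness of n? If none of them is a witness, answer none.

n − 1 = 1626 = 2^1 · 813, so s = 1 and d = 813.
Base 1039: x_0 = 1039^813 mod 1627 = 1. x_0 = 1, so 1039 is not a witness.
Base 1553: x_0 = 1553^813 mod 1627 = 1. x_0 = 1, so 1553 is not a witness.
No listed base is a witness for 1627.

none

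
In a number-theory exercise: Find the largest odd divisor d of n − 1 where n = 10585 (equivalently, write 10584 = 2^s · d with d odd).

Halving: 10584 → 5292 → 2646 → 1323; 1323 is odd.
So 10584 = 2^3 · 1323.

1323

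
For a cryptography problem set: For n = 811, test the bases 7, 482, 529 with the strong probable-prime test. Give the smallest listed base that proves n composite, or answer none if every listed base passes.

none

n − 1 = 810 = 2^1 · 405, so s = 1 and d = 405.
Base 7: x_0 = 7^405 mod 811 = 1. x_0 = 1, so 7 is not a witness.
Base 482: x_0 = 482^405 mod 811 = 1. x_0 = 1, so 482 is not a witness.
Base 529: x_0 = 529^405 mod 811 = 1. x_0 = 1, so 529 is not a witness.
No listed base is a witness for 811.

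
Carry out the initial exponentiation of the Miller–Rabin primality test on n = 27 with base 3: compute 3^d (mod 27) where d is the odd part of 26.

n − 1 = 26 = 2^1 · 13, so s = 1 and d = 13.
3^13 mod 27 = 0.

0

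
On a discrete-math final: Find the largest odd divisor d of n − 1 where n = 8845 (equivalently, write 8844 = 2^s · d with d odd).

2211

Halving: 8844 → 4422 → 2211; 2211 is odd.
So 8844 = 2^2 · 2211.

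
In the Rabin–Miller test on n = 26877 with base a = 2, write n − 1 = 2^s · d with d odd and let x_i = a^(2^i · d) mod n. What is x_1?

n − 1 = 26876 = 2^2 · 6719, so s = 2 and d = 6719.
Repeated squaring mod 26877: 2^1 ≡ 2, 2^2 ≡ 4, 2^4 ≡ 16, 2^8 ≡ 256, 2^16 ≡ 11782, 2^32 ≡ 22696, 2^64 ≡ 10711, 2^128 ≡ 14485, 2^256 ≡ 13363, 2^512 ≡ 25858, 2^1024 ≡ 17035, 2^2048 ≡ 256, 2^4096 ≡ 11782.
6719 = 4096 + 2048 + 512 + 32 + 16 + 8 + 4 + 2 + 1, so 2^6719 ≡ 11782·256·25858·22696·11782·256·16·4·2 ≡ 8696 (mod 26877).
x_0 = 8696.
x_1 = 8696^2 mod 26877 = 15415.

15415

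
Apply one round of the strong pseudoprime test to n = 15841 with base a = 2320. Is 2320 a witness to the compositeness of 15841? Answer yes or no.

no

n − 1 = 15840 = 2^5 · 495, so s = 5 and d = 495.
x_0 = 2320^495 mod 15841 = 15840.
x_0 = 15840 ≡ −1, so 2320 is not a witness.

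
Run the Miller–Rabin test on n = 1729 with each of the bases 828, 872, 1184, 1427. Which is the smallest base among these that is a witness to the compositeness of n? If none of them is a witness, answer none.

none

n − 1 = 1728 = 2^6 · 27, so s = 6 and d = 27.
Base 828: x_0 = 828^27 mod 1729 = 1. x_0 = 1, so 828 is not a witness.
Base 872: x_0 = 872^27 mod 1729 = 1. x_0 = 1, so 872 is not a witness.
Base 1184: x_0 = 1184^27 mod 1729 = 1. x_0 = 1, so 1184 is not a witness.
Base 1427: x_0 = 1427^27 mod 1729 = 1728. x_0 = 1728 ≡ −1, so 1427 is not a witness.
No listed base is a witness for 1729.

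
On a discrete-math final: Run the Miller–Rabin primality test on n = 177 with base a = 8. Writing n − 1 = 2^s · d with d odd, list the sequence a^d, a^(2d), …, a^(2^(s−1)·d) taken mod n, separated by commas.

n − 1 = 176 = 2^4 · 11, so s = 4 and d = 11.
x_0 = 8^11 mod 177 = 161.
x_1 = 161^2 mod 177 = 79.
x_2 = 79^2 mod 177 = 46.
x_3 = 46^2 mod 177 = 169.

161, 79, 46, 169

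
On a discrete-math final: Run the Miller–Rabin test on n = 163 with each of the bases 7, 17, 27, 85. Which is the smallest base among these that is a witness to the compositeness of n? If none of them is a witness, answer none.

n − 1 = 162 = 2^1 · 81, so s = 1 and d = 81.
Base 7: x_0 = 7^81 mod 163 = 162. x_0 = 162 ≡ −1, so 7 is not a witness.
Base 17: x_0 = 17^81 mod 163 = 162. x_0 = 162 ≡ −1, so 17 is not a witness.
Base 27: x_0 = 27^81 mod 163 = 162. x_0 = 162 ≡ −1, so 27 is not a witness.
Base 85: x_0 = 85^81 mod 163 = 1. x_0 = 1, so 85 is not a witness.
No listed base is a witness for 163.

none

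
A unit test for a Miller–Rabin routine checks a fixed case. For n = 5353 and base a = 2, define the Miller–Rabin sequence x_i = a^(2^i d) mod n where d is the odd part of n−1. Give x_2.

n − 1 = 5352 = 2^3 · 669, so s = 3 and d = 669.
x_0 = 2^669 mod 5353 = 306.
x_1 = 306^2 mod 5353 = 2635.
x_2 = 2635^2 mod 5353 = 384.

384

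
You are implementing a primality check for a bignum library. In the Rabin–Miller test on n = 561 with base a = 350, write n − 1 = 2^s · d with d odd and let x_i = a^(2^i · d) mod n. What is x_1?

n − 1 = 560 = 2^4 · 35, so s = 4 and d = 35.
Repeated squaring mod 561: 350^1 ≡ 350, 350^2 ≡ 202, 350^4 ≡ 412, 350^8 ≡ 322, 350^16 ≡ 460, 350^32 ≡ 103.
35 = 32 + 2 + 1, so 350^35 ≡ 103·202·350 ≡ 320 (mod 561).
x_0 = 320.
x_1 = 320^2 mod 561 = 298.

298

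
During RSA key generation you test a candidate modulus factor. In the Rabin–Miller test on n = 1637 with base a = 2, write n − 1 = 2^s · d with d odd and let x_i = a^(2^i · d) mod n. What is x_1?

n − 1 = 1636 = 2^2 · 409, so s = 2 and d = 409.
x_0 = 2^409 mod 1637 = 316.
x_1 = 316^2 mod 1637 = 1636.

1636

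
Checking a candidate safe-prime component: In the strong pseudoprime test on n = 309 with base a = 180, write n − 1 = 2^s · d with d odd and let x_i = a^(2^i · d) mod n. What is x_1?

n − 1 = 308 = 2^2 · 77, so s = 2 and d = 77.
By repeated squaring, 180^77 ≡ 51 (mod 309).
x_0 = 51.
x_1 = 51^2 mod 309 = 129.

129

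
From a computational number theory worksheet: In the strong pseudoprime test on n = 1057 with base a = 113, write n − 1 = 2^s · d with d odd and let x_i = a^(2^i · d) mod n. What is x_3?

n − 1 = 1056 = 2^5 · 33, so s = 5 and d = 33.
x_0 = 113^33 mod 1057 = 92.
x_1 = 92^2 mod 1057 = 8.
x_2 = 8^2 mod 1057 = 64.
x_3 = 64^2 mod 1057 = 925.

925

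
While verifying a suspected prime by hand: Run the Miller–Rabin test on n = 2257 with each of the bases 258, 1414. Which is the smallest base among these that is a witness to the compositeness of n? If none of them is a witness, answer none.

n − 1 = 2256 = 2^4 · 141, so s = 4 and d = 141.
Base 258: x_0 = 258^141 mod 2257 = 2256. x_0 = 2256 ≡ −1, so 258 is not a witness.
Base 1414: x_0 = 1414^141 mod 2257 = 1597. x_0 is neither 1 nor 2256, so continue squaring. x_1 = 1597^2 mod 2257 = 2256. x_1 ≡ −1, so 1414 is not a witness.
No listed base is a witness for 2257.

none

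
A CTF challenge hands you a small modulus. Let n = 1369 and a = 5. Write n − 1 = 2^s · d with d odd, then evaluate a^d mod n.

n − 1 = 1368 = 2^3 · 171, so s = 3 and d = 171.
5^171 mod 1369 = 845.

845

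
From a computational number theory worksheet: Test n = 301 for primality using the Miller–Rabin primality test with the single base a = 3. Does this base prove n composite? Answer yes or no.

n − 1 = 300 = 2^2 · 75, so s = 2 and d = 75.
x_0 = 3^75 mod 301 = 125.
x_0 is neither 1 nor 300, so continue squaring.
x_1 = 125^2 mod 301 = 274.
Reached i = s−1 = 1 without hitting −1: 3 is a Miller–Rabin witness and 301 is composite.

yes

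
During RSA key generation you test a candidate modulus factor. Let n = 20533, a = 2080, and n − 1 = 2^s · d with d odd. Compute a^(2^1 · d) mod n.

20532

n − 1 = 20532 = 2^2 · 5133, so s = 2 and d = 5133.
Repeated squaring mod 20533: 2080^1 ≡ 2080, 2080^2 ≡ 14470, 2080^4 ≡ 5899, 2080^8 ≡ 15299, 2080^16 ≡ 3734, 2080^32 ≡ 849, 2080^64 ≡ 2146, 2080^128 ≡ 5924, 2080^256 ≡ 2879, 2080^512 ≡ 13842, 2080^1024 ≡ 7541, 2080^2048 ≡ 10804, 2080^4096 ≡ 16844.
5133 = 4096 + 1024 + 8 + 4 + 1, so 2080^5133 ≡ 16844·7541·15299·5899·2080 ≡ 9292 (mod 20533).
x_0 = 9292.
x_1 = 9292^2 mod 20533 = 20532.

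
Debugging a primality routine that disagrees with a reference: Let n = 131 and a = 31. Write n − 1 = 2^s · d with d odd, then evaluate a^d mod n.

n − 1 = 130 = 2^1 · 65, so s = 1 and d = 65.
By repeated squaring, 31^65 ≡ 130 (mod 131).

130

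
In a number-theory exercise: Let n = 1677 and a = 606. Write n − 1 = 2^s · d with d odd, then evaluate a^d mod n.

n − 1 = 1676 = 2^2 · 419, so s = 2 and d = 419.
606^419 mod 1677 = 1344.

1344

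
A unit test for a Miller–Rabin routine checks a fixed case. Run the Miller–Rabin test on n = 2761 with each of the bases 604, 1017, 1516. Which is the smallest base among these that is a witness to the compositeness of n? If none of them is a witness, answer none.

1017

n − 1 = 2760 = 2^3 · 345, so s = 3 and d = 345.
Base 604: x_0 = 604^345 mod 2761 = 2760. x_0 = 2760 ≡ −1, so 604 is not a witness.
Base 1017: x_0 = 1017^345 mod 2761 = 320. x_0 is neither 1 nor 2760, so continue squaring. x_1 = 320^2 mod 2761 = 243. x_2 = 243^2 mod 2761 = 1068. Reached i = s−1 = 2 without hitting −1: 1017 is a Miller–Rabin witness and 2761 is composite.
Base 1516: x_0 = 1516^345 mod 2761 = 2542. x_0 is neither 1 nor 2760, so continue squaring. x_1 = 2542^2 mod 2761 = 1024. x_2 = 1024^2 mod 2761 = 2157. Reached i = s−1 = 2 without hitting −1: 1516 is a Miller–Rabin witness and 2761 is composite.
The smallest witness among the given bases is 1017.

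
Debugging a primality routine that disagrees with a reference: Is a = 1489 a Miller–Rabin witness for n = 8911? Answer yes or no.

yes

n − 1 = 8910 = 2^1 · 4455, so s = 1 and d = 4455.
Repeated squaring mod 8911: 1489^1 ≡ 1489, 1489^2 ≡ 7193, 1489^4 ≡ 1983, 1489^8 ≡ 2538, 1489^16 ≡ 7702, 1489^32 ≡ 277, 1489^64 ≡ 5441, 1489^128 ≡ 2139, 1489^256 ≡ 3978, 1489^512 ≡ 7459, 1489^1024 ≡ 5308, 1489^2048 ≡ 7193, 1489^4096 ≡ 1983.
4455 = 4096 + 256 + 64 + 32 + 4 + 2 + 1, so 1489^4455 ≡ 1983·3978·5441·277·1983·7193·1489 ≡ 2547 (mod 8911).
x_0 = 1489^4455 mod 8911 = 2547.
x_0 ∉ {1, 8910} and s = 1, so 1489 is a Miller–Rabin witness and 8911 is composite.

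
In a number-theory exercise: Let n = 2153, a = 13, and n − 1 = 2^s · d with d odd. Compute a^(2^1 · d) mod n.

n − 1 = 2152 = 2^3 · 269, so s = 3 and d = 269.
Repeated squaring mod 2153: 13^1 ≡ 13, 13^2 ≡ 169, 13^4 ≡ 572, 13^8 ≡ 2081, 13^16 ≡ 878, 13^32 ≡ 110, 13^64 ≡ 1335, 13^128 ≡ 1694, 13^256 ≡ 1840.
269 = 256 + 8 + 4 + 1, so 13^269 ≡ 1840·2081·572·13 ≡ 1094 (mod 2153).
x_0 = 1094.
x_1 = 1094^2 mod 2153 = 1921.

1921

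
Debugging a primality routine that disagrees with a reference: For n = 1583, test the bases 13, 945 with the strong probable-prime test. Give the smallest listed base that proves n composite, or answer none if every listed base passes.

none

n − 1 = 1582 = 2^1 · 791, so s = 1 and d = 791.
Base 13: x_0 = 13^791 mod 1583 = 1. x_0 = 1, so 13 is not a witness.
Base 945: x_0 = 945^791 mod 1583 = 1. x_0 = 1, so 945 is not a witness.
No listed base is a witness for 1583.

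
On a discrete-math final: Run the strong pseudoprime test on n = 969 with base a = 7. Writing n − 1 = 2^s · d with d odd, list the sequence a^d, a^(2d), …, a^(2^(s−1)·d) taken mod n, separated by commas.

n − 1 = 968 = 2^3 · 121, so s = 3 and d = 121.
x_0 = 7^121 mod 969 = 520.
x_1 = 520^2 mod 969 = 49.
x_2 = 49^2 mod 969 = 463.

520, 49, 463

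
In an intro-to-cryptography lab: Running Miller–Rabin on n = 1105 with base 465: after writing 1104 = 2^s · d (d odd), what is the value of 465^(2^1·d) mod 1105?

950

n − 1 = 1104 = 2^4 · 69, so s = 4 and d = 69.
x_0 = 465^69 mod 1105 = 415.
x_1 = 415^2 mod 1105 = 950.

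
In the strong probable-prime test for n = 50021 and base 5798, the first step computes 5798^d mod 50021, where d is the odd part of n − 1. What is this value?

31555

n − 1 = 50020 = 2^2 · 12505, so s = 2 and d = 12505.
5798^12505 mod 50021 = 31555.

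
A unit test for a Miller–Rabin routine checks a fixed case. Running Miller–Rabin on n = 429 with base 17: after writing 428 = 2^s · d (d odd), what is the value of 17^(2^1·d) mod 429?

295

n − 1 = 428 = 2^2 · 107, so s = 2 and d = 107.
x_0 = 17^107 mod 429 = 140.
x_1 = 140^2 mod 429 = 295.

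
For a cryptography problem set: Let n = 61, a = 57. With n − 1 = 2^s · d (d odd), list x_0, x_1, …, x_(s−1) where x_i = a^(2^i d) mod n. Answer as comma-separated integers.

1, 1

n − 1 = 60 = 2^2 · 15, so s = 2 and d = 15.
x_0 = 57^15 mod 61 = 1.
x_1 = 1^2 mod 61 = 1.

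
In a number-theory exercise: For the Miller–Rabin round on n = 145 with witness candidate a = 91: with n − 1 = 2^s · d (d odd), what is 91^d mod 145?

n − 1 = 144 = 2^4 · 9, so s = 4 and d = 9.
91^9 mod 145 = 71.

71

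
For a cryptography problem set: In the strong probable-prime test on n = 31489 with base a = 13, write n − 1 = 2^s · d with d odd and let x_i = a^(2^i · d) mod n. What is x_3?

n − 1 = 31488 = 2^8 · 123, so s = 8 and d = 123.
x_0 = 13^123 mod 31489 = 30346.
x_1 = 30346^2 mod 31489 = 15400.
x_2 = 15400^2 mod 31489 = 16341.
x_3 = 16341^2 mod 31489 = 1561.

1561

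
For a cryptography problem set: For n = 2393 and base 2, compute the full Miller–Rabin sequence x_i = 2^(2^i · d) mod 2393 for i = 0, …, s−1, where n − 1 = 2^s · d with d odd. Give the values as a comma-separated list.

2392, 1, 1

n − 1 = 2392 = 2^3 · 299, so s = 3 and d = 299.
x_0 = 2^299 mod 2393 = 2392.
x_1 = 2392^2 mod 2393 = 1.
x_2 = 1^2 mod 2393 = 1.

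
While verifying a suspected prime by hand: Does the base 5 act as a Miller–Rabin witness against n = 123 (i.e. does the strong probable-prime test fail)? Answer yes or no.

n − 1 = 122 = 2^1 · 61, so s = 1 and d = 61.
x_0 = 5^61 mod 123 = 5.
x_0 ∉ {1, 122} and s = 1, so 5 is a Miller–Rabin witness and 123 is composite.

yes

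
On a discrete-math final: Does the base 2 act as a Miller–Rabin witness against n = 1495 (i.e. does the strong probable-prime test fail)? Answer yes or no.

yes

n − 1 = 1494 = 2^1 · 747, so s = 1 and d = 747.
x_0 = 2^747 mod 1495 = 1438.
x_0 ∉ {1, 1494} and s = 1, so 2 is a Miller–Rabin witness and 1495 is composite.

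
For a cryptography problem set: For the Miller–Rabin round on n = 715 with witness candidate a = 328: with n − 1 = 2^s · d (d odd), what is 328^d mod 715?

378

n − 1 = 714 = 2^1 · 357, so s = 1 and d = 357.
Repeated squaring mod 715: 328^1 ≡ 328, 328^2 ≡ 334, 328^4 ≡ 16, 328^8 ≡ 256, 328^16 ≡ 471, 328^32 ≡ 191, 328^64 ≡ 16, 328^128 ≡ 256, 328^256 ≡ 471.
357 = 256 + 64 + 32 + 4 + 1, so 328^357 ≡ 471·16·191·16·328 ≡ 378 (mod 715).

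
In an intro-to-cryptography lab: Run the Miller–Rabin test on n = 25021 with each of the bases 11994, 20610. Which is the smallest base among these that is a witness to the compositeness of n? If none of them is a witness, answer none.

20610

n − 1 = 25020 = 2^2 · 6255, so s = 2 and d = 6255.
Base 11994: x_0 = 11994^6255 mod 25021 = 25020. x_0 = 25020 ≡ −1, so 11994 is not a witness.
Base 20610: x_0 = 20610^6255 mod 25021 = 17245. x_0 is neither 1 nor 25020, so continue squaring. x_1 = 17245^2 mod 25021 = 15440. Reached i = s−1 = 1 without hitting −1: 20610 is a Miller–Rabin witness and 25021 is composite.
The smallest witness among the given bases is 20610.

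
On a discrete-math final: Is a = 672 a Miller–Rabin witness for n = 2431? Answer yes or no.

yes

n − 1 = 2430 = 2^1 · 1215, so s = 1 and d = 1215.
x_0 = 672^1215 mod 2431 = 716.
x_0 ∉ {1, 2430} and s = 1, so 672 is a Miller–Rabin witness and 2431 is composite.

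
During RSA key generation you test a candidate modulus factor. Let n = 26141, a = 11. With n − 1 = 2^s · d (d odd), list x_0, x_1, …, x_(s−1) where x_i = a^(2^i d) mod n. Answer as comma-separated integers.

1, 1

n − 1 = 26140 = 2^2 · 6535, so s = 2 and d = 6535.
x_0 = 11^6535 mod 26141 = 1.
x_1 = 1^2 mod 26141 = 1.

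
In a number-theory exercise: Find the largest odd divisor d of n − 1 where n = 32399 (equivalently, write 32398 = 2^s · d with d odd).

Halving: 32398 → 16199; 16199 is odd.
So 32398 = 2^1 · 16199.

16199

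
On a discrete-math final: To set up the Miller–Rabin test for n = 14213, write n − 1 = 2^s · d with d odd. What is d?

3553

Halving: 14212 → 7106 → 3553; 3553 is odd.
So 14212 = 2^2 · 3553.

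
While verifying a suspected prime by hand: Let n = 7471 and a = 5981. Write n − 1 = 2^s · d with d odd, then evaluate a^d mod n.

6633

n − 1 = 7470 = 2^1 · 3735, so s = 1 and d = 3735.
Repeated squaring mod 7471: 5981^1 ≡ 5981, 5981^2 ≡ 1213, 5981^4 ≡ 7053, 5981^8 ≡ 2891, 5981^16 ≡ 5303, 5981^32 ≡ 965, 5981^64 ≡ 4821, 5981^128 ≡ 7231, 5981^256 ≡ 5303, 5981^512 ≡ 965, 5981^1024 ≡ 4821, 5981^2048 ≡ 7231.
3735 = 2048 + 1024 + 512 + 128 + 16 + 4 + 2 + 1, so 5981^3735 ≡ 7231·4821·965·7231·5303·7053·1213·5981 ≡ 6633 (mod 7471).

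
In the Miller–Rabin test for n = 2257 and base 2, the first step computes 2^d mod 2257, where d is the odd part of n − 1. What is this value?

n − 1 = 2256 = 2^4 · 141, so s = 4 and d = 141.
2^141 mod 2257 = 643.

643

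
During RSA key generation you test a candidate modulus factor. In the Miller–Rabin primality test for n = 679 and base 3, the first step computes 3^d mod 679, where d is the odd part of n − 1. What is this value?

n − 1 = 678 = 2^1 · 339, so s = 1 and d = 339.
Repeated squaring mod 679: 3^1 ≡ 3, 3^2 ≡ 9, 3^4 ≡ 81, 3^8 ≡ 450, 3^16 ≡ 158, 3^32 ≡ 520, 3^64 ≡ 158, 3^128 ≡ 520, 3^256 ≡ 158.
339 = 256 + 64 + 16 + 2 + 1, so 3^339 ≡ 158·158·158·9·3 ≡ 27 (mod 679).

27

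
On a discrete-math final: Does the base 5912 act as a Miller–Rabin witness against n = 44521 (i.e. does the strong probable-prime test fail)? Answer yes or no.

no

n − 1 = 44520 = 2^3 · 5565, so s = 3 and d = 5565.
x_0 = 5912^5565 mod 44521 = 1.
x_0 = 1, so 5912 is not a witness.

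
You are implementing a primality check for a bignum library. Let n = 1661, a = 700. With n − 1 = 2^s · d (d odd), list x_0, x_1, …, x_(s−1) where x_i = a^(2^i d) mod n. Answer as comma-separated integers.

1506, 771

n − 1 = 1660 = 2^2 · 415, so s = 2 and d = 415.
x_0 = 700^415 mod 1661 = 1506.
x_1 = 1506^2 mod 1661 = 771.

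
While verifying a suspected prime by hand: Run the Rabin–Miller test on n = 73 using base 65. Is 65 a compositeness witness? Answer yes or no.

no

n − 1 = 72 = 2^3 · 9, so s = 3 and d = 9.
x_0 = 65^9 mod 73 = 72.
x_0 = 72 ≡ −1, so 65 is not a witness.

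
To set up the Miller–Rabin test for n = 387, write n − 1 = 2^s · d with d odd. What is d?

Halving: 386 → 193; 193 is odd.
So 386 = 2^1 · 193.

193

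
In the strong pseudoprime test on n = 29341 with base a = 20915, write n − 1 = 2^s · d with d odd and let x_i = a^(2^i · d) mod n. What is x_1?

11101

n − 1 = 29340 = 2^2 · 7335, so s = 2 and d = 7335.
x_0 = 20915^7335 mod 29341 = 23496.
x_1 = 23496^2 mod 29341 = 11101.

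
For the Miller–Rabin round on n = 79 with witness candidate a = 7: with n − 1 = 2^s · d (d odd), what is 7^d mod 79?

n − 1 = 78 = 2^1 · 39, so s = 1 and d = 39.
Repeated squaring mod 79: 7^1 ≡ 7, 7^2 ≡ 49, 7^4 ≡ 31, 7^8 ≡ 13, 7^16 ≡ 11, 7^32 ≡ 42.
39 = 32 + 4 + 2 + 1, so 7^39 ≡ 42·31·49·7 ≡ 78 (mod 79).

78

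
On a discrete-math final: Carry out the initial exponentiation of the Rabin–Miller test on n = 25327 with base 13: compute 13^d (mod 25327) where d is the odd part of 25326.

22533

n − 1 = 25326 = 2^1 · 12663, so s = 1 and d = 12663.
13^12663 mod 25327 = 22533.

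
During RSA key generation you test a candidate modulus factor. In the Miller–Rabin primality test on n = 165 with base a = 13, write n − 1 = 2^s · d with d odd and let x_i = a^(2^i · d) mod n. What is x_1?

n − 1 = 164 = 2^2 · 41, so s = 2 and d = 41.
x_0 = 13^41 mod 165 = 13.
x_1 = 13^2 mod 165 = 4.

4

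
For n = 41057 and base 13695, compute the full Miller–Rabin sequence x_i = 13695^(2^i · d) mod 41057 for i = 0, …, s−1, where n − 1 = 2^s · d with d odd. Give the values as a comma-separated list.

18895, 30410, 232, 12767, 41056

n − 1 = 41056 = 2^5 · 1283, so s = 5 and d = 1283.
x_0 = 13695^1283 mod 41057 = 18895.
x_1 = 18895^2 mod 41057 = 30410.
x_2 = 30410^2 mod 41057 = 232.
x_3 = 232^2 mod 41057 = 12767.
x_4 = 12767^2 mod 41057 = 41056.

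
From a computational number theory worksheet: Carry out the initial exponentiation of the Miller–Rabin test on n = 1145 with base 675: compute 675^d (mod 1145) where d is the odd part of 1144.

1065

n − 1 = 1144 = 2^3 · 143, so s = 3 and d = 143.
675^143 mod 1145 = 1065.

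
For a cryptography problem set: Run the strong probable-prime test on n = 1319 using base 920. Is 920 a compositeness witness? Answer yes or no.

n − 1 = 1318 = 2^1 · 659, so s = 1 and d = 659.
x_0 = 920^659 mod 1319 = 1318.
x_0 = 1318 ≡ −1, so 920 is not a witness.

no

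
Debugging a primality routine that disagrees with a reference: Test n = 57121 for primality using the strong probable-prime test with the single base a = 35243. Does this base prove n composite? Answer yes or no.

no

n − 1 = 57120 = 2^5 · 1785, so s = 5 and d = 1785.
x_0 = 35243^1785 mod 57121 = 1.
x_0 = 1, so 35243 is not a witness.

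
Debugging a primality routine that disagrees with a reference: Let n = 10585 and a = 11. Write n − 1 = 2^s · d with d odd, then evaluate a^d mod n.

n − 1 = 10584 = 2^3 · 1323, so s = 3 and d = 1323.
By repeated squaring, 11^1323 ≡ 7436 (mod 10585).

7436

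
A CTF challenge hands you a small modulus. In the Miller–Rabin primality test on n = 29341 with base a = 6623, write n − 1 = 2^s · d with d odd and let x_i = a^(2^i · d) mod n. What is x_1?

n − 1 = 29340 = 2^2 · 7335, so s = 2 and d = 7335.
x_0 = 6623^7335 mod 29341 = 11396.
x_1 = 11396^2 mod 29341 = 5550.

5550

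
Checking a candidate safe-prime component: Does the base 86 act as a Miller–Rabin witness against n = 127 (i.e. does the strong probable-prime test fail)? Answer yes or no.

n − 1 = 126 = 2^1 · 63, so s = 1 and d = 63.
x_0 = 86^63 mod 127 = 126.
x_0 = 126 ≡ −1, so 86 is not a witness.

no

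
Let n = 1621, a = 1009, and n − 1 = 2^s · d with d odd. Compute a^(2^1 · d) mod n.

1620

n − 1 = 1620 = 2^2 · 405, so s = 2 and d = 405.
x_0 = 1009^405 mod 1621 = 1455.
x_1 = 1455^2 mod 1621 = 1620.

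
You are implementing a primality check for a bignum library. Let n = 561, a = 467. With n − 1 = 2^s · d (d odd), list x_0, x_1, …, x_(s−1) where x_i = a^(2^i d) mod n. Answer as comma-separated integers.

n − 1 = 560 = 2^4 · 35, so s = 4 and d = 35.
x_0 = 467^35 mod 561 = 155.
x_1 = 155^2 mod 561 = 463.
x_2 = 463^2 mod 561 = 67.
x_3 = 67^2 mod 561 = 1.

155, 463, 67, 1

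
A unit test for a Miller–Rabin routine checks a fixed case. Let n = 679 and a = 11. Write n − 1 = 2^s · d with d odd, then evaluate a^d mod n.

652

n − 1 = 678 = 2^1 · 339, so s = 1 and d = 339.
11^339 mod 679 = 652.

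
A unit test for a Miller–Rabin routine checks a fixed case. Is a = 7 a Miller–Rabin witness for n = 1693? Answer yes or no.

no

n − 1 = 1692 = 2^2 · 423, so s = 2 and d = 423.
Repeated squaring mod 1693: 7^1 ≡ 7, 7^2 ≡ 49, 7^4 ≡ 708, 7^8 ≡ 136, 7^16 ≡ 1566, 7^32 ≡ 892, 7^64 ≡ 1647, 7^128 ≡ 423, 7^256 ≡ 1164.
423 = 256 + 128 + 32 + 4 + 2 + 1, so 7^423 ≡ 1164·423·892·708·49·7 ≡ 92 (mod 1693).
x_0 = 7^423 mod 1693 = 92.
x_0 is neither 1 nor 1692, so continue squaring.
x_1 = 92^2 mod 1693 = 1692.
x_1 ≡ −1, so 7 is not a witness.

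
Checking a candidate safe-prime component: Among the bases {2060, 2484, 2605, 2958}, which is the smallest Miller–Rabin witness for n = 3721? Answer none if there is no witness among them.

none

n − 1 = 3720 = 2^3 · 465, so s = 3 and d = 465.
Base 2060: x_0 = 2060^465 mod 3721 = 1. x_0 = 1, so 2060 is not a witness.
Base 2484: x_0 = 2484^465 mod 3721 = 3039. x_0 is neither 1 nor 3720, so continue squaring. x_1 = 3039^2 mod 3721 = 3720. x_1 ≡ −1, so 2484 is not a witness.
Base 2605: x_0 = 2605^465 mod 3721 = 682. x_0 is neither 1 nor 3720, so continue squaring. x_1 = 682^2 mod 3721 = 3720. x_1 ≡ −1, so 2605 is not a witness.
Base 2958: x_0 = 2958^465 mod 3721 = 3039. x_0 is neither 1 nor 3720, so continue squaring. x_1 = 3039^2 mod 3721 = 3720. x_1 ≡ −1, so 2958 is not a witness.
No listed base is a witness for 3721.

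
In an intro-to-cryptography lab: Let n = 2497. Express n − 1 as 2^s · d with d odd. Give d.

39

Halving: 2496 → 1248 → 624 → 312 → 156 → 78 → 39; 39 is odd.
So 2496 = 2^6 · 39.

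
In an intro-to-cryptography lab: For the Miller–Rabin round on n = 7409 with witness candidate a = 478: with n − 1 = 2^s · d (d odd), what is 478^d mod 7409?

3824

n − 1 = 7408 = 2^4 · 463, so s = 4 and d = 463.
478^463 mod 7409 = 3824.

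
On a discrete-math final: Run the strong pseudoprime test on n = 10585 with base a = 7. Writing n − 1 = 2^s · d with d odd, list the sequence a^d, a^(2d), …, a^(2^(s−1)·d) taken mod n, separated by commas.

5453, 1944, 291

n − 1 = 10584 = 2^3 · 1323, so s = 3 and d = 1323.
x_0 = 7^1323 mod 10585 = 5453.
x_1 = 5453^2 mod 10585 = 1944.
x_2 = 1944^2 mod 10585 = 291.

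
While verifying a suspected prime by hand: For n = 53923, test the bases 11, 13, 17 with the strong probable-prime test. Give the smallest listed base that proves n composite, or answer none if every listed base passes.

n − 1 = 53922 = 2^1 · 26961, so s = 1 and d = 26961.
Base 11: x_0 = 11^26961 mod 53923 = 53922. x_0 = 53922 ≡ −1, so 11 is not a witness.
Base 13: x_0 = 13^26961 mod 53923 = 1. x_0 = 1, so 13 is not a witness.
Base 17: x_0 = 17^26961 mod 53923 = 1. x_0 = 1, so 17 is not a witness.
No listed base is a witness for 53923.

none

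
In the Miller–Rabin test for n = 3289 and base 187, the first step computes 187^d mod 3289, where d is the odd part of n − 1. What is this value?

n − 1 = 3288 = 2^3 · 411, so s = 3 and d = 411.
Repeated squaring mod 3289: 187^1 ≡ 187, 187^2 ≡ 2079, 187^4 ≡ 495, 187^8 ≡ 1639, 187^16 ≡ 2497, 187^32 ≡ 2354, 187^64 ≡ 2640, 187^128 ≡ 209, 187^256 ≡ 924.
411 = 256 + 128 + 16 + 8 + 2 + 1, so 187^411 ≡ 924·209·2497·1639·2079·187 ≡ 242 (mod 3289).

242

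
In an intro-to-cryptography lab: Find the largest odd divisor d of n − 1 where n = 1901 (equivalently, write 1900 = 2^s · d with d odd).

Halving: 1900 → 950 → 475; 475 is odd.
So 1900 = 2^2 · 475.

475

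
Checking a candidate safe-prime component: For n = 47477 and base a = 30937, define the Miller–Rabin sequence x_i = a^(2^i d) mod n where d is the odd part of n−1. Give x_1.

40038

n − 1 = 47476 = 2^2 · 11869, so s = 2 and d = 11869.
x_0 = 30937^11869 mod 47477 = 46907.
x_1 = 46907^2 mod 47477 = 40038.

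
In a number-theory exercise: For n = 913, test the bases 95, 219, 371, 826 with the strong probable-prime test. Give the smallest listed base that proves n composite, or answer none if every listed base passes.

95

n − 1 = 912 = 2^4 · 57, so s = 4 and d = 57.
Base 95: x_0 = 95^57 mod 913 = 402. x_0 is neither 1 nor 912, so continue squaring. x_1 = 402^2 mod 913 = 3. x_2 = 3^2 mod 913 = 9. x_3 = 9^2 mod 913 = 81. Reached i = s−1 = 3 without hitting −1: 95 is a Miller–Rabin witness and 913 is composite.
Base 219: x_0 = 219^57 mod 913 = 417. x_0 is neither 1 nor 912, so continue squaring. x_1 = 417^2 mod 913 = 419. x_2 = 419^2 mod 913 = 265. x_3 = 265^2 mod 913 = 837. Reached i = s−1 = 3 without hitting −1: 219 is a Miller–Rabin witness and 913 is composite.
Base 371: x_0 = 371^57 mod 913 = 849. x_0 is neither 1 nor 912, so continue squaring. x_1 = 849^2 mod 913 = 444. x_2 = 444^2 mod 913 = 841. x_3 = 841^2 mod 913 = 619. Reached i = s−1 = 3 without hitting −1: 371 is a Miller–Rabin witness and 913 is composite.
Base 826: x_0 = 826^57 mod 913 = 89. x_0 is neither 1 nor 912, so continue squaring. x_1 = 89^2 mod 913 = 617. x_2 = 617^2 mod 913 = 881. x_3 = 881^2 mod 913 = 111. Reached i = s−1 = 3 without hitting −1: 826 is a Miller–Rabin witness and 913 is composite.
The smallest witness among the given bases is 95.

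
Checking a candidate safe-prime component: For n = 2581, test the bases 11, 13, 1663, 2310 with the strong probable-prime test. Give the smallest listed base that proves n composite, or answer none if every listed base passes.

11

n − 1 = 2580 = 2^2 · 645, so s = 2 and d = 645.
Base 11: x_0 = 11^645 mod 2581 = 1867. x_0 is neither 1 nor 2580, so continue squaring. x_1 = 1867^2 mod 2581 = 1339. Reached i = s−1 = 1 without hitting −1: 11 is a Miller–Rabin witness and 2581 is composite.
Base 13: x_0 = 13^645 mod 2581 = 216. x_0 is neither 1 nor 2580, so continue squaring. x_1 = 216^2 mod 2581 = 198. Reached i = s−1 = 1 without hitting −1: 13 is a Miller–Rabin witness and 2581 is composite.
Base 1663: x_0 = 1663^645 mod 2581 = 938. x_0 is neither 1 nor 2580, so continue squaring. x_1 = 938^2 mod 2581 = 2304. Reached i = s−1 = 1 without hitting −1: 1663 is a Miller–Rabin witness and 2581 is composite.
Base 2310: x_0 = 2310^645 mod 2581 = 2484. x_0 is neither 1 nor 2580, so continue squaring. x_1 = 2484^2 mod 2581 = 1666. Reached i = s−1 = 1 without hitting −1: 2310 is a Miller–Rabin witness and 2581 is composite.
The smallest witness among the given bases is 11.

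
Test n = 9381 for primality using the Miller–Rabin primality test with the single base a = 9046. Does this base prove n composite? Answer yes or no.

n − 1 = 9380 = 2^2 · 2345, so s = 2 and d = 2345.
x_0 = 9046^2345 mod 9381 = 3829.
x_0 is neither 1 nor 9380, so continue squaring.
x_1 = 3829^2 mod 9381 = 8119.
Reached i = s−1 = 1 without hitting −1: 9046 is a Miller–Rabin witness and 9381 is composite.

yes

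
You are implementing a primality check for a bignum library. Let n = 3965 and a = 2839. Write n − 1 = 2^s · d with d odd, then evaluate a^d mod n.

1919

n − 1 = 3964 = 2^2 · 991, so s = 2 and d = 991.
By repeated squaring, 2839^991 ≡ 1919 (mod 3965).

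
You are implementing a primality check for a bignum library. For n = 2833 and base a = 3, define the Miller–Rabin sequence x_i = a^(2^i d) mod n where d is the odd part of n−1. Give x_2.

1

n − 1 = 2832 = 2^4 · 177, so s = 4 and d = 177.
x_0 = 3^177 mod 2833 = 1476.
x_1 = 1476^2 mod 2833 = 2832.
x_2 = 2832^2 mod 2833 = 1.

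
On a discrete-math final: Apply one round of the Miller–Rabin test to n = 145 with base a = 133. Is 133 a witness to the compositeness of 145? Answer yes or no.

n − 1 = 144 = 2^4 · 9, so s = 4 and d = 9.
Repeated squaring mod 145: 133^1 ≡ 133, 133^2 ≡ 144, 133^4 ≡ 1, 133^8 ≡ 1.
9 = 8 + 1, so 133^9 ≡ 1·133 ≡ 133 (mod 145).
x_0 = 133^9 mod 145 = 133.
x_0 is neither 1 nor 144, so continue squaring.
x_1 = 133^2 mod 145 = 144.
x_1 ≡ −1, so 133 is not a witness.

no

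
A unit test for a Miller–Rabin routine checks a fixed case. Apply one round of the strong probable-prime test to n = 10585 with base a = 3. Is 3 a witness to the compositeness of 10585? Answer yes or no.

n − 1 = 10584 = 2^3 · 1323, so s = 3 and d = 1323.
Repeated squaring mod 10585: 3^1 ≡ 3, 3^2 ≡ 9, 3^4 ≡ 81, 3^8 ≡ 6561, 3^16 ≡ 8111, 3^32 ≡ 2546, 3^64 ≡ 4096, 3^128 ≡ 10576, 3^256 ≡ 81, 3^512 ≡ 6561, 3^1024 ≡ 8111.
1323 = 1024 + 256 + 32 + 8 + 2 + 1, so 3^1323 ≡ 8111·81·2546·6561·9·3 ≡ 8422 (mod 10585).
x_0 = 3^1323 mod 10585 = 8422.
x_0 is neither 1 nor 10584, so continue squaring.
x_1 = 8422^2 mod 10585 = 10584.
x_1 ≡ −1, so 3 is not a witness.

no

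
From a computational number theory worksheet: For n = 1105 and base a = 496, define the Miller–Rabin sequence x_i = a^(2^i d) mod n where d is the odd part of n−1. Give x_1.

n − 1 = 1104 = 2^4 · 69, so s = 4 and d = 69.
x_0 = 496^69 mod 1105 = 226.
x_1 = 226^2 mod 1105 = 246.

246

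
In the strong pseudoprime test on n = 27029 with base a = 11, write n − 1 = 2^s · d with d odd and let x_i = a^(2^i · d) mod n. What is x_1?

n − 1 = 27028 = 2^2 · 6757, so s = 2 and d = 6757.
x_0 = 11^6757 mod 27029 = 6208.
x_1 = 6208^2 mod 27029 = 22939.

22939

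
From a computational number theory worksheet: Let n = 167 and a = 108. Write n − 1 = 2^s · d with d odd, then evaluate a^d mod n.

n − 1 = 166 = 2^1 · 83, so s = 1 and d = 83.
108^83 mod 167 = 1.

1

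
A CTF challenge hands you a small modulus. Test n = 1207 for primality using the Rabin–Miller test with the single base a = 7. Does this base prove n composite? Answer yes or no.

yes

n − 1 = 1206 = 2^1 · 603, so s = 1 and d = 603.
By repeated squaring, 7^603 ≡ 541 (mod 1207).
x_0 = 7^603 mod 1207 = 541.
x_0 ∉ {1, 1206} and s = 1, so 7 is a Miller–Rabin witness and 1207 is composite.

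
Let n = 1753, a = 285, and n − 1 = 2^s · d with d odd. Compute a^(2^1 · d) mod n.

1040

n − 1 = 1752 = 2^3 · 219, so s = 3 and d = 219.
By repeated squaring, 285^219 ≡ 190 (mod 1753).
x_0 = 190.
x_1 = 190^2 mod 1753 = 1040.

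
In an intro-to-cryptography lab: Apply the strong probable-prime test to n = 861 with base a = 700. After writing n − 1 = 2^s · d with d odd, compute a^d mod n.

n − 1 = 860 = 2^2 · 215, so s = 2 and d = 215.
700^215 mod 861 = 301.

301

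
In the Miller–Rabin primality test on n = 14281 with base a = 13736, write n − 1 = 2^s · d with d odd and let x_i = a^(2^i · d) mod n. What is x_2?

14280

n − 1 = 14280 = 2^3 · 1785, so s = 3 and d = 1785.
Repeated squaring mod 14281: 13736^1 ≡ 13736, 13736^2 ≡ 11405, 13736^4 ≡ 2677, 13736^8 ≡ 11548, 13736^16 ≡ 326, 13736^32 ≡ 6309, 13736^64 ≡ 2334, 13736^128 ≡ 6495, 13736^256 ≡ 13232, 13736^512 ≡ 764, 13736^1024 ≡ 12456.
1785 = 1024 + 512 + 128 + 64 + 32 + 16 + 8 + 1, so 13736^1785 ≡ 12456·764·6495·2334·6309·326·11548·13736 ≡ 2197 (mod 14281).
x_0 = 2197.
x_1 = 2197^2 mod 14281 = 14112.
x_2 = 14112^2 mod 14281 = 14280.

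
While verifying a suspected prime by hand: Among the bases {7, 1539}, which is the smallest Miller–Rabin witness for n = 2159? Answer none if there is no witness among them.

n − 1 = 2158 = 2^1 · 1079, so s = 1 and d = 1079.
Base 7: x_0 = 7^1079 mod 2159 = 1253. x_0 ∉ {1, 2158} and s = 1, so 7 is a Miller–Rabin witness and 2159 is composite.
Base 1539: x_0 = 1539^1079 mod 2159 = 1923. x_0 ∉ {1, 2158} and s = 1, so 1539 is a Miller–Rabin witness and 2159 is composite.
The smallest witness among the given bases is 7.

7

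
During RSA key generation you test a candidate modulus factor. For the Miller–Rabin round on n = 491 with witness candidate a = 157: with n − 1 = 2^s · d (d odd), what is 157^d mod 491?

490

n − 1 = 490 = 2^1 · 245, so s = 1 and d = 245.
Repeated squaring mod 491: 157^1 ≡ 157, 157^2 ≡ 99, 157^4 ≡ 472, 157^8 ≡ 361, 157^16 ≡ 206, 157^32 ≡ 210, 157^64 ≡ 401, 157^128 ≡ 244.
245 = 128 + 64 + 32 + 16 + 4 + 1, so 157^245 ≡ 244·401·210·206·472·157 ≡ 490 (mod 491).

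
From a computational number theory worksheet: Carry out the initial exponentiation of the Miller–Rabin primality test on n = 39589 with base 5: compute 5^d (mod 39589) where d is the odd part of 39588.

n − 1 = 39588 = 2^2 · 9897, so s = 2 and d = 9897.
5^9897 mod 39589 = 28955.

28955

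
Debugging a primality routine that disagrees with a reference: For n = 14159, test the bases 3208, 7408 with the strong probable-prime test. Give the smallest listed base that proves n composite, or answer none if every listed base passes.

n − 1 = 14158 = 2^1 · 7079, so s = 1 and d = 7079.
Base 3208: x_0 = 3208^7079 mod 14159 = 14158. x_0 = 14158 ≡ −1, so 3208 is not a witness.
Base 7408: x_0 = 7408^7079 mod 14159 = 1. x_0 = 1, so 7408 is not a witness.
No listed base is a witness for 14159.

none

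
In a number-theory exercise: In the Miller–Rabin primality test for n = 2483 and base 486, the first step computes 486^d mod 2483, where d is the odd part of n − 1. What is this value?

2124

n − 1 = 2482 = 2^1 · 1241, so s = 1 and d = 1241.
Repeated squaring mod 2483: 486^1 ≡ 486, 486^2 ≡ 311, 486^4 ≡ 2367, 486^8 ≡ 1041, 486^16 ≡ 1093, 486^32 ≡ 326, 486^64 ≡ 1990, 486^128 ≡ 2198, 486^256 ≡ 1769, 486^512 ≡ 781, 486^1024 ≡ 1626.
1241 = 1024 + 128 + 64 + 16 + 8 + 1, so 486^1241 ≡ 1626·2198·1990·1093·1041·486 ≡ 2124 (mod 2483).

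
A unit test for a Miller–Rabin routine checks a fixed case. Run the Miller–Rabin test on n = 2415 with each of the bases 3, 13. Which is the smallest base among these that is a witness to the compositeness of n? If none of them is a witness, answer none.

3

n − 1 = 2414 = 2^1 · 1207, so s = 1 and d = 1207.
Base 3: x_0 = 3^1207 mod 2415 = 1662. x_0 ∉ {1, 2414} and s = 1, so 3 is a Miller–Rabin witness and 2415 is composite.
Base 13: x_0 = 13^1207 mod 2415 = 2302. x_0 ∉ {1, 2414} and s = 1, so 13 is a Miller–Rabin witness and 2415 is composite.
The smallest witness among the given bases is 3.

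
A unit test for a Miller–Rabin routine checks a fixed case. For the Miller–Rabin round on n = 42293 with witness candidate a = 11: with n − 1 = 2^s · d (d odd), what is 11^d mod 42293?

42292

n − 1 = 42292 = 2^2 · 10573, so s = 2 and d = 10573.
11^10573 mod 42293 = 42292.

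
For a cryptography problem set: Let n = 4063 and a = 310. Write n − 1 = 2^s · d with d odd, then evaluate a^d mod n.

n − 1 = 4062 = 2^1 · 2031, so s = 1 and d = 2031.
310^2031 mod 4063 = 2665.

2665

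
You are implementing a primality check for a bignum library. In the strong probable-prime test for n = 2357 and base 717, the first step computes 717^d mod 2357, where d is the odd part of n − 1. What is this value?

2356

n − 1 = 2356 = 2^2 · 589, so s = 2 and d = 589.
717^589 mod 2357 = 2356.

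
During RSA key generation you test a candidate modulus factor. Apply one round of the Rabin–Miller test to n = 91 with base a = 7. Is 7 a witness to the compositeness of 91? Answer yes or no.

n − 1 = 90 = 2^1 · 45, so s = 1 and d = 45.
Repeated squaring mod 91: 7^1 ≡ 7, 7^2 ≡ 49, 7^4 ≡ 35, 7^8 ≡ 42, 7^16 ≡ 35, 7^32 ≡ 42.
45 = 32 + 8 + 4 + 1, so 7^45 ≡ 42·42·35·7 ≡ 21 (mod 91).
x_0 = 7^45 mod 91 = 21.
x_0 ∉ {1, 90} and s = 1, so 7 is a Miller–Rabin witness and 91 is composite.

yes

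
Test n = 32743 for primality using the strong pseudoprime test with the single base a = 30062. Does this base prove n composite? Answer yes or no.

n − 1 = 32742 = 2^1 · 16371, so s = 1 and d = 16371.
x_0 = 30062^16371 mod 32743 = 1.
x_0 = 1, so 30062 is not a witness.

no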